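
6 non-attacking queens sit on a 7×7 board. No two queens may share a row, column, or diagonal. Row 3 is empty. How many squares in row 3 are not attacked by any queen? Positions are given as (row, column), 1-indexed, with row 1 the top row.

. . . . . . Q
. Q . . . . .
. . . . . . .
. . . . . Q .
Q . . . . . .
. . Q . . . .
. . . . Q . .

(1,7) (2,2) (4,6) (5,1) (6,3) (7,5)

1

(1,7) attacks row 3 at column 7 and diagonals 5.
(2,2) attacks row 3 at column 2 and diagonals 1, 3.
(4,6) attacks row 3 at column 6 and diagonals 5, 7.
(5,1) attacks row 3 at column 1 and diagonals 3.
(6,3) attacks row 3 at column 3 and diagonals 6.
(7,5) attacks row 3 at column 5 and diagonals 1.
Attacked columns: {1, 2, 3, 5, 6, 7}. Safe: {4}.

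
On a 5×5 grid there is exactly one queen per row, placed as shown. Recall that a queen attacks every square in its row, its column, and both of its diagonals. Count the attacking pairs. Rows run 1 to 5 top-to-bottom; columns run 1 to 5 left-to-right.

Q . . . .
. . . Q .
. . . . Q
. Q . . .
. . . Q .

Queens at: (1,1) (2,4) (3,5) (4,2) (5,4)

3

Same column: (2,4)–(5,4) (column 4).
Same diagonal: (2,4)–(3,5) (|2−3| = |4−5| = 1); (2,4)–(4,2) (|2−4| = |4−2| = 2).
Total attacking pairs: 3.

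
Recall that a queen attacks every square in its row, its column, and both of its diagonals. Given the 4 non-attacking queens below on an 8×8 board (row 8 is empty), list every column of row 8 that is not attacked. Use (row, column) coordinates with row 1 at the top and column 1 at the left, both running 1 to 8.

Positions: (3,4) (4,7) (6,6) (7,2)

(3,4) attacks row 8 at column 4.
(4,7) attacks row 8 at column 7 and diagonals 3.
(6,6) attacks row 8 at column 6 and diagonals 4, 8.
(7,2) attacks row 8 at column 2 and diagonals 1, 3.
Attacked columns: {1, 2, 3, 4, 6, 7, 8}. Safe: {5}.

columns 5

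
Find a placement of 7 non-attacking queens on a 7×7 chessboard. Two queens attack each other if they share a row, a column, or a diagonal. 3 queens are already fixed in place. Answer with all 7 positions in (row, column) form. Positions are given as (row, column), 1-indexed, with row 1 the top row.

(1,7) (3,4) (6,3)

Row 2: attacked by (1,7)→{6,7}; (3,4)→{3,4,5}; (6,3)→{3,7}. Safe: 1, 2. Place at column 2.
Row 4: attacked by (1,7)→{4,7}; (2,2)→{2,4}; (3,4)→{3,4,5}; (6,3)→{1,3,5}. Safe: 6. Place at column 6.
Row 5: attacked by (1,7)→{3,7}; (2,2)→{2,5}; (3,4)→{2,4,6}; (4,6)→{5,6,7}; (6,3)→{2,3,4}. Safe: 1. Place at column 1.
Row 7: attacked by (1,7)→{1,7}; (2,2)→{2,7}; (3,4)→{4}; (4,6)→{3,6}; (5,1)→{1,3}; (6,3)→{2,3,4}. Safe: 5. Place at column 5.
Columns [7, 2, 4, 6, 1, 3, 5], r−c [-6, 0, -1, -2, 4, 3, 2], r+c [8, 4, 7, 10, 6, 9, 12] are all distinct, so no two queens attack.

(1,7) (2,2) (3,4) (4,6) (5,1) (6,3) (7,5)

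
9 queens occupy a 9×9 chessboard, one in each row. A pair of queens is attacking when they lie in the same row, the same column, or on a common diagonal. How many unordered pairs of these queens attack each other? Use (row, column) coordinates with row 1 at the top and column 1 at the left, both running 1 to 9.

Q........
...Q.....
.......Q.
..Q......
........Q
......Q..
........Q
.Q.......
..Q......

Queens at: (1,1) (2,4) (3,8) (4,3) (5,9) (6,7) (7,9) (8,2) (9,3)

4

Same column: (4,3)–(9,3) (column 3); (5,9)–(7,9) (column 9).
Same diagonal: (2,4)–(7,9) (|2−7| = |4−9| = 5); (8,2)–(9,3) (|8−9| = |2−3| = 1).
Total attacking pairs: 4.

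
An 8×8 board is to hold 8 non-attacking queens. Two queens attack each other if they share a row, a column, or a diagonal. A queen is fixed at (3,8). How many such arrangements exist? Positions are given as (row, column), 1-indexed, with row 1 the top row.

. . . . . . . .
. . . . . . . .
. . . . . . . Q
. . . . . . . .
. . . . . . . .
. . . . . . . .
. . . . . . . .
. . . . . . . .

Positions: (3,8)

16

Branch on row 1: col 1 → 2; col 2 → 1; col 3 → 4; col 4 → 4; col 5 → 4; col 7 → 1.
Sum: 2 + 1 + 4 + 4 + 4 + 1 = 16.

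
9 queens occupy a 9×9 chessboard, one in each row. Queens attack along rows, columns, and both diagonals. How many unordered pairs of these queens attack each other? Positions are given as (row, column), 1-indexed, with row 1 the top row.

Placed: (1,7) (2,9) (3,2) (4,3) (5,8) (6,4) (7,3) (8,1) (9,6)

Same column: (4,3)–(7,3) (column 3).
Same diagonal: (3,2)–(4,3) (|3−4| = |2−3| = 1); (6,4)–(7,3) (|6−7| = |4−3| = 1).
Total attacking pairs: 3.

3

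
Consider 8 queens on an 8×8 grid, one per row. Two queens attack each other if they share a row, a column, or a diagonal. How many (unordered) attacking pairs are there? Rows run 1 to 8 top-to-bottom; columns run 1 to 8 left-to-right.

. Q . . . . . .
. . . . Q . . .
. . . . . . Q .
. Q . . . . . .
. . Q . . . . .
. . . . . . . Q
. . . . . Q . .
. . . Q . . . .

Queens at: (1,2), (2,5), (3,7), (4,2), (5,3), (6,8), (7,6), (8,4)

2

Same column: (1,2)–(4,2) (column 2).
Same diagonal: (4,2)–(5,3) (|4−5| = |2−3| = 1).
Total attacking pairs: 2.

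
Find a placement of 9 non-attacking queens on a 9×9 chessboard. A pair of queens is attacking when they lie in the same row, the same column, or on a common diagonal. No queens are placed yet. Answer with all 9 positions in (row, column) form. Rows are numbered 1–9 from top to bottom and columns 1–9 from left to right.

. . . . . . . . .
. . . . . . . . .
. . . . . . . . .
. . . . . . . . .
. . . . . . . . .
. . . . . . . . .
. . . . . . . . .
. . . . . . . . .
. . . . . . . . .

Row 1: Safe: 1, 2, 3, 4, 5, 6, 7, 8, 9. Place at column 6.
Row 2: attacked by (1,6)→{5,6,7}. Safe: 1, 2, 3, 4, 8, 9. Place at column 8.
Row 3: attacked by (1,6)→{4,6,8}; (2,8)→{7,8,9}. Safe: 1, 2, 3, 5. Place at column 3.
Row 4: attacked by (1,6)→{3,6,9}; (2,8)→{6,8}; (3,3)→{2,3,4}. Safe: 1, 5, 7. Place at column 1.
Row 5: attacked by (1,6)→{2,6}; (2,8)→{5,8}; (3,3)→{1,3,5}; (4,1)→{1,2}. Safe: 4, 7, 9. Place at column 9.
Row 6: attacked by (1,6)→{1,6}; (2,8)→{4,8}; (3,3)→{3,6}; (4,1)→{1,3}; (5,9)→{8,9}. Safe: 2, 5, 7. Place at column 2.
Row 7: attacked by (1,6)→{6}; (2,8)→{3,8}; (3,3)→{3,7}; (4,1)→{1,4}; (5,9)→{7,9}; (6,2)→{1,2,3}. Safe: 5. Place at column 5.
Row 8: attacked by (1,6)→{6}; (2,8)→{2,8}; (3,3)→{3,8}; (4,1)→{1,5}; (5,9)→{6,9}; (6,2)→{2,4}; (7,5)→{4,5,6}. Safe: 7. Place at column 7.
Row 9: attacked by (1,6)→{6}; (2,8)→{1,8}; (3,3)→{3,9}; (4,1)→{1,6}; (5,9)→{5,9}; (6,2)→{2,5}; (7,5)→{3,5,7}; (8,7)→{6,7,8}. Safe: 4. Place at column 4.
Columns [6, 8, 3, 1, 9, 2, 5, 7, 4], r−c [-5, -6, 0, 3, -4, 4, 2, 1, 5], r+c [7, 10, 6, 5, 14, 8, 12, 15, 13] are all distinct, so no two queens attack.

(1,6) (2,8) (3,3) (4,1) (5,9) (6,2) (7,5) (8,7) (9,4)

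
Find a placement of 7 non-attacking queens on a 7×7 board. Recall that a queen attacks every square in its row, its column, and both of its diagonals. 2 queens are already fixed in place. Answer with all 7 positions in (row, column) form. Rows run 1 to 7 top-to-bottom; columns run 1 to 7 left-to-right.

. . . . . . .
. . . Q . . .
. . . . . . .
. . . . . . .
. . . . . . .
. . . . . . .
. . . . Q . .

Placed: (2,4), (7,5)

Row 1: attacked by (2,4)→{3,4,5}; (7,5)→{5}. Safe: 1, 2, 6, 7. Place at column 1.
Row 3: attacked by (1,1)→{1,3}; (2,4)→{3,4,5}; (7,5)→{1,5}. Safe: 2, 6, 7. Place at column 7.
Row 4: attacked by (1,1)→{1,4}; (2,4)→{2,4,6}; (3,7)→{6,7}; (7,5)→{2,5}. Safe: 3. Place at column 3.
Row 5: attacked by (1,1)→{1,5}; (2,4)→{1,4,7}; (3,7)→{5,7}; (4,3)→{2,3,4}; (7,5)→{3,5,7}. Safe: 6. Place at column 6.
Row 6: attacked by (1,1)→{1,6}; (2,4)→{4}; (3,7)→{4,7}; (4,3)→{1,3,5}; (5,6)→{5,6,7}; (7,5)→{4,5,6}. Safe: 2. Place at column 2.
Columns [1, 4, 7, 3, 6, 2, 5], r−c [0, -2, -4, 1, -1, 4, 2], r+c [2, 6, 10, 7, 11, 8, 12] are all distinct, so no two queens attack.

(1,1) (2,4) (3,7) (4,3) (5,6) (6,2) (7,5)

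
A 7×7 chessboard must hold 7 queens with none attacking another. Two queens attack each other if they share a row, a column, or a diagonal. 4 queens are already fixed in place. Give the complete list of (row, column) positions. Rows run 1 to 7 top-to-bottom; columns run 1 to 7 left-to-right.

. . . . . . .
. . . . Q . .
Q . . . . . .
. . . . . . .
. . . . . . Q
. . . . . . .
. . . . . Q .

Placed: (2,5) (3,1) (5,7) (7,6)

Row 1: attacked by (2,5)→{4,5,6}; (3,1)→{1,3}; (5,7)→{3,7}; (7,6)→{6}. Safe: 2. Place at column 2.
Row 4: attacked by (1,2)→{2,5}; (2,5)→{3,5,7}; (3,1)→{1,2}; (5,7)→{6,7}; (7,6)→{3,6}. Safe: 4. Place at column 4.
Row 6: attacked by (1,2)→{2,7}; (2,5)→{1,5}; (3,1)→{1,4}; (4,4)→{2,4,6}; (5,7)→{6,7}; (7,6)→{5,6,7}. Safe: 3. Place at column 3.
Columns [2, 5, 1, 4, 7, 3, 6], r−c [-1, -3, 2, 0, -2, 3, 1], r+c [3, 7, 4, 8, 12, 9, 13] are all distinct, so no two queens attack.

(1,2) (2,5) (3,1) (4,4) (5,7) (6,3) (7,6)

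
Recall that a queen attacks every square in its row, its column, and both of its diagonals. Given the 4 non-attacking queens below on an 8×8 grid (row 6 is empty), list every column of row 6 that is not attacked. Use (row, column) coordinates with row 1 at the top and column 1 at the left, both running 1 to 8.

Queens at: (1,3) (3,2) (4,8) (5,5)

columns 1, 7

(1,3) attacks row 6 at column 3 and diagonals 8.
(3,2) attacks row 6 at column 2 and diagonals 5.
(4,8) attacks row 6 at column 8 and diagonals 6.
(5,5) attacks row 6 at column 5 and diagonals 4, 6.
Attacked columns: {2, 3, 4, 5, 6, 8}. Safe: {1, 7}.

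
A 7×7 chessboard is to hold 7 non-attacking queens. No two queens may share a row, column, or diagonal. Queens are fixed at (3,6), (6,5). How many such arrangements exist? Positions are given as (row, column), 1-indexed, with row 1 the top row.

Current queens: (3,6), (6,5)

1

Branch on row 1: col 1 → 0; col 2 → 1; col 3 → 0; col 7 → 0.
Sum: 0 + 1 + 0 + 0 = 1.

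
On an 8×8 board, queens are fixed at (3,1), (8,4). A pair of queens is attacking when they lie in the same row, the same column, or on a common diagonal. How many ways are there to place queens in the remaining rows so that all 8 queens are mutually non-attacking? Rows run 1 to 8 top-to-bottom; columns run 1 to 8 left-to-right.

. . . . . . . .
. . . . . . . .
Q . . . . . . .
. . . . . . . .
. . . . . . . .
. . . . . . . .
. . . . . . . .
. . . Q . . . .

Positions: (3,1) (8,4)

4

Branch on row 1: col 2 → 0; col 5 → 1; col 6 → 1; col 7 → 1; col 8 → 1.
Sum: 0 + 1 + 1 + 1 + 1 = 4.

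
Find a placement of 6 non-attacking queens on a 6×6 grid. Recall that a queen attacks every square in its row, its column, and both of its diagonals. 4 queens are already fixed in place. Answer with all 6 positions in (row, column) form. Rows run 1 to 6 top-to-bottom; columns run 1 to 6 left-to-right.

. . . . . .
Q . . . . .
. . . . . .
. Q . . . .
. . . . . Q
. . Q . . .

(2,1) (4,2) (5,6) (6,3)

(1,4) (2,1) (3,5) (4,2) (5,6) (6,3)

Row 1: attacked by (2,1)→{1,2}; (4,2)→{2,5}; (5,6)→{2,6}; (6,3)→{3}. Safe: 4. Place at column 4.
Row 3: attacked by (1,4)→{2,4,6}; (2,1)→{1,2}; (4,2)→{1,2,3}; (5,6)→{4,6}; (6,3)→{3,6}. Safe: 5. Place at column 5.
Columns [4, 1, 5, 2, 6, 3], r−c [-3, 1, -2, 2, -1, 3], r+c [5, 3, 8, 6, 11, 9] are all distinct, so no two queens attack.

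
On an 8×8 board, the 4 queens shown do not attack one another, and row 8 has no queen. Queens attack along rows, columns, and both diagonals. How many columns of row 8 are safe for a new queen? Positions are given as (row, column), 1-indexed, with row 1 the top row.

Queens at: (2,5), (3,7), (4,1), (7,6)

3

(2,5) attacks row 8 at column 5.
(3,7) attacks row 8 at column 7 and diagonals 2.
(4,1) attacks row 8 at column 1 and diagonals 5.
(7,6) attacks row 8 at column 6 and diagonals 5, 7.
Attacked columns: {1, 2, 5, 6, 7}. Safe: {3, 4, 8}.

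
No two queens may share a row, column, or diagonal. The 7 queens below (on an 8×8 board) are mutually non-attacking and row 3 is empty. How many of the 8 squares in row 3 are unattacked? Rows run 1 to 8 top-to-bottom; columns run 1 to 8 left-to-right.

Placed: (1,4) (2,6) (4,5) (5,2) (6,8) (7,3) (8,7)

(1,4) attacks row 3 at column 4 and diagonals 2, 6.
(2,6) attacks row 3 at column 6 and diagonals 5, 7.
(4,5) attacks row 3 at column 5 and diagonals 4, 6.
(5,2) attacks row 3 at column 2 and diagonals 4.
(6,8) attacks row 3 at column 8 and diagonals 5.
(7,3) attacks row 3 at column 3 and diagonals 7.
(8,7) attacks row 3 at column 7 and diagonals 2.
Attacked columns: {2, 3, 4, 5, 6, 7, 8}. Safe: {1}.

1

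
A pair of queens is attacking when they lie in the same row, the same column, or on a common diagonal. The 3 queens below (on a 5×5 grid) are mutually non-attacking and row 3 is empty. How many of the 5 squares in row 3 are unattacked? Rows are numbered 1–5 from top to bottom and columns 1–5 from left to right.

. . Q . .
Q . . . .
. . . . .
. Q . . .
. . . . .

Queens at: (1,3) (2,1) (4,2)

1

(1,3) attacks row 3 at column 3 and diagonals 1, 5.
(2,1) attacks row 3 at column 1 and diagonals 2.
(4,2) attacks row 3 at column 2 and diagonals 1, 3.
Attacked columns: {1, 2, 3, 5}. Safe: {4}.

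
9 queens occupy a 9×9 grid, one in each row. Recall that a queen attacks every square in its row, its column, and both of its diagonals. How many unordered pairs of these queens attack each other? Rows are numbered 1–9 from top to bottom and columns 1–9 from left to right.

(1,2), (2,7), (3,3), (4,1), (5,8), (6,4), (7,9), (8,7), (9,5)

1

Same column: (2,7)–(8,7) (column 7).
Total attacking pairs: 1.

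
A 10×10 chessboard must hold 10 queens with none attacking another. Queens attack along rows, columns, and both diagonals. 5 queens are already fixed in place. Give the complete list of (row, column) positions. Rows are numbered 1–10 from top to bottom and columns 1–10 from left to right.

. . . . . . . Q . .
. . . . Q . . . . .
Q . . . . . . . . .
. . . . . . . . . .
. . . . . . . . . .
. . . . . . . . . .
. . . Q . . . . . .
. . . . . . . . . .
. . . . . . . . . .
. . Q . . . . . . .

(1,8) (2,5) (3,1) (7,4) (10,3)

Row 4: attacked by (1,8)→{5,8}; (2,5)→{3,5,7}; (3,1)→{1,2}; (7,4)→{1,4,7}; (10,3)→{3,9}. Safe: 6, 10. Place at column 6.
Row 5: attacked by (1,8)→{4,8}; (2,5)→{2,5,8}; (3,1)→{1,3}; (4,6)→{5,6,7}; (7,4)→{2,4,6}; (10,3)→{3,8}. Safe: 9, 10. Place at column 9.
Row 6: attacked by (1,8)→{3,8}; (2,5)→{1,5,9}; (3,1)→{1,4}; (4,6)→{4,6,8}; (5,9)→{8,9,10}; (7,4)→{3,4,5}; (10,3)→{3,7}. Safe: 2. Place at column 2.
Row 8: attacked by (1,8)→{1,8}; (2,5)→{5}; (3,1)→{1,6}; (4,6)→{2,6,10}; (5,9)→{6,9}; (6,2)→{2,4}; (7,4)→{3,4,5}; (10,3)→{1,3,5}. Safe: 7. Place at column 7.
Row 9: attacked by (1,8)→{8}; (2,5)→{5}; (3,1)→{1,7}; (4,6)→{1,6}; (5,9)→{5,9}; (6,2)→{2,5}; (7,4)→{2,4,6}; (8,7)→{6,7,8}; (10,3)→{2,3,4}. Safe: 10. Place at column 10.
Columns [8, 5, 1, 6, 9, 2, 4, 7, 10, 3], r−c [-7, -3, 2, -2, -4, 4, 3, 1, -1, 7], r+c [9, 7, 4, 10, 14, 8, 11, 15, 19, 13] are all distinct, so no two queens attack.

(1,8) (2,5) (3,1) (4,6) (5,9) (6,2) (7,4) (8,7) (9,10) (10,3)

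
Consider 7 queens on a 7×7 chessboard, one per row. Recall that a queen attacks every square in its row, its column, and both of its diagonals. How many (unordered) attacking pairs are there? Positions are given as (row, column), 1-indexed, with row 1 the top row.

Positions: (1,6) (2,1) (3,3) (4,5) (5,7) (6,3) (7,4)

3

Same column: (3,3)–(6,3) (column 3).
Same diagonal: (4,5)–(6,3) (|4−6| = |5−3| = 2); (6,3)–(7,4) (|6−7| = |3−4| = 1).
Total attacking pairs: 3.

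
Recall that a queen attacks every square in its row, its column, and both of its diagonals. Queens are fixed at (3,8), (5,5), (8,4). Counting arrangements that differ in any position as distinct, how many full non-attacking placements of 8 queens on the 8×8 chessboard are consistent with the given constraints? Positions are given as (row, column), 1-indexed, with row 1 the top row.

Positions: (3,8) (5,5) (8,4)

2

Branch on row 1: col 2 → 0; col 3 → 1; col 7 → 1.
Sum: 0 + 1 + 1 = 2.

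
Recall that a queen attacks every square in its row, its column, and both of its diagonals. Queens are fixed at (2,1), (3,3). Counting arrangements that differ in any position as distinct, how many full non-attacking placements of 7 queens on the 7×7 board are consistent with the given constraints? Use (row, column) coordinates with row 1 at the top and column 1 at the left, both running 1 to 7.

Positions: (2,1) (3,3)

Branch on row 1: col 4 → 1; col 6 → 1; col 7 → 0.
Sum: 1 + 1 + 0 = 2.

2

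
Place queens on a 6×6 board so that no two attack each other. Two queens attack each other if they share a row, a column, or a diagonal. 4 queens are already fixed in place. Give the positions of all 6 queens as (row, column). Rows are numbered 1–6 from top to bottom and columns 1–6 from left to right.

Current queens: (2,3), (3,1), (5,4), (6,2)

Row 1: attacked by (2,3)→{2,3,4}; (3,1)→{1,3}; (5,4)→{4}; (6,2)→{2}. Safe: 5, 6. Place at column 5.
Row 4: attacked by (1,5)→{2,5}; (2,3)→{1,3,5}; (3,1)→{1,2}; (5,4)→{3,4,5}; (6,2)→{2,4}. Safe: 6. Place at column 6.
Columns [5, 3, 1, 6, 4, 2], r−c [-4, -1, 2, -2, 1, 4], r+c [6, 5, 4, 10, 9, 8] are all distinct, so no two queens attack.

(1,5) (2,3) (3,1) (4,6) (5,4) (6,2)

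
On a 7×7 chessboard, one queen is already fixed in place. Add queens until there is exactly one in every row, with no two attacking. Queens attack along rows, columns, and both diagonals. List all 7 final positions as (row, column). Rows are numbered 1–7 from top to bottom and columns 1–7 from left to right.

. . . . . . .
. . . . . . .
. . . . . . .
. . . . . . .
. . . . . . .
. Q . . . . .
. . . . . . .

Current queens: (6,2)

(1,6) (2,1) (3,3) (4,5) (5,7) (6,2) (7,4)

Row 1: attacked by (6,2)→{2,7}. Safe: 1, 3, 4, 5, 6. Place at column 6.
Row 2: attacked by (1,6)→{5,6,7}; (6,2)→{2,6}. Safe: 1, 3, 4. Place at column 1.
Row 3: attacked by (1,6)→{4,6}; (2,1)→{1,2}; (6,2)→{2,5}. Safe: 3, 7. Place at column 3.
Row 4: attacked by (1,6)→{3,6}; (2,1)→{1,3}; (3,3)→{2,3,4}; (6,2)→{2,4}. Safe: 5, 7. Place at column 5.
Row 5: attacked by (1,6)→{2,6}; (2,1)→{1,4}; (3,3)→{1,3,5}; (4,5)→{4,5,6}; (6,2)→{1,2,3}. Safe: 7. Place at column 7.
Row 7: attacked by (1,6)→{6}; (2,1)→{1,6}; (3,3)→{3,7}; (4,5)→{2,5}; (5,7)→{5,7}; (6,2)→{1,2,3}. Safe: 4. Place at column 4.
Columns [6, 1, 3, 5, 7, 2, 4], r−c [-5, 1, 0, -1, -2, 4, 3], r+c [7, 3, 6, 9, 12, 8, 11] are all distinct, so no two queens attack.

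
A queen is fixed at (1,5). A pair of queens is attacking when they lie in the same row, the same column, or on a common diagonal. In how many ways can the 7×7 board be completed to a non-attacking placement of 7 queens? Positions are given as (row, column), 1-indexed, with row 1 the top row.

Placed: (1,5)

6

Branch on row 2: col 1 → 2; col 2 → 1; col 3 → 1; col 7 → 2.
Sum: 2 + 1 + 1 + 2 = 6.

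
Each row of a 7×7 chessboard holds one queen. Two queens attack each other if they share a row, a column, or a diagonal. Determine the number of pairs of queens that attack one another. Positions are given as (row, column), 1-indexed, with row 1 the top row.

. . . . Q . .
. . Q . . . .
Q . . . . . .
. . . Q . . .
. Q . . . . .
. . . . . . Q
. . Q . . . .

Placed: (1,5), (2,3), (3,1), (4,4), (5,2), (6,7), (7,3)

Same column: (2,3)–(7,3) (column 3).
Same diagonal: (2,3)–(6,7) (|2−6| = |3−7| = 4).
Total attacking pairs: 2.

2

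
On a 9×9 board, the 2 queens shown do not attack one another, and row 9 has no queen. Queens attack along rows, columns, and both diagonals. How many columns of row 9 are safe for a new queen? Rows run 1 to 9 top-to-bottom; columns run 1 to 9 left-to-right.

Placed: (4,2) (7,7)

5

(4,2) attacks row 9 at column 2 and diagonals 7.
(7,7) attacks row 9 at column 7 and diagonals 5, 9.
Attacked columns: {2, 5, 7, 9}. Safe: {1, 3, 4, 6, 8}.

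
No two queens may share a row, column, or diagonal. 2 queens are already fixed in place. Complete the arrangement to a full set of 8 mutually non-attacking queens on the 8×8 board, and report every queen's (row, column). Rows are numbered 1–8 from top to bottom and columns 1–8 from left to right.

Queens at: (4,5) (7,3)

(1,7) (2,4) (3,2) (4,5) (5,8) (6,1) (7,3) (8,6)

Row 1: attacked by (4,5)→{2,5,8}; (7,3)→{3}. Safe: 1, 4, 6, 7. Place at column 7.
Row 2: attacked by (1,7)→{6,7,8}; (4,5)→{3,5,7}; (7,3)→{3,8}. Safe: 1, 2, 4. Place at column 4.
Row 3: attacked by (1,7)→{5,7}; (2,4)→{3,4,5}; (4,5)→{4,5,6}; (7,3)→{3,7}. Safe: 1, 2, 8. Place at column 2.
Row 5: attacked by (1,7)→{3,7}; (2,4)→{1,4,7}; (3,2)→{2,4}; (4,5)→{4,5,6}; (7,3)→{1,3,5}. Safe: 8. Place at column 8.
Row 6: attacked by (1,7)→{2,7}; (2,4)→{4,8}; (3,2)→{2,5}; (4,5)→{3,5,7}; (5,8)→{7,8}; (7,3)→{2,3,4}. Safe: 1, 6. Place at column 1.
Row 8: attacked by (1,7)→{7}; (2,4)→{4}; (3,2)→{2,7}; (4,5)→{1,5}; (5,8)→{5,8}; (6,1)→{1,3}; (7,3)→{2,3,4}. Safe: 6. Place at column 6.
Columns [7, 4, 2, 5, 8, 1, 3, 6], r−c [-6, -2, 1, -1, -3, 5, 4, 2], r+c [8, 6, 5, 9, 13, 7, 10, 14] are all distinct, so no two queens attack.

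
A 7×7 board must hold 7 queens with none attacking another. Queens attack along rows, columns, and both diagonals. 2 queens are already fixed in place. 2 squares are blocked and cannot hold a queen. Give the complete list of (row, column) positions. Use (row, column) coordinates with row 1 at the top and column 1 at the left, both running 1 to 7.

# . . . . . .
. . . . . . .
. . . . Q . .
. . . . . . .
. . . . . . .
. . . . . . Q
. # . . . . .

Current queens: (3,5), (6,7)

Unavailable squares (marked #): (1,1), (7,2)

(1,6) (2,2) (3,5) (4,1) (5,4) (6,7) (7,3)

Row 1: attacked by (3,5)→{3,5,7}; (6,7)→{2,7}. Blocked: 1. Safe: 4, 6. Place at column 6.
Row 2: attacked by (1,6)→{5,6,7}; (3,5)→{4,5,6}; (6,7)→{3,7}. Safe: 1, 2. Place at column 2.
Row 4: attacked by (1,6)→{3,6}; (2,2)→{2,4}; (3,5)→{4,5,6}; (6,7)→{5,7}. Safe: 1. Place at column 1.
Row 5: attacked by (1,6)→{2,6}; (2,2)→{2,5}; (3,5)→{3,5,7}; (4,1)→{1,2}; (6,7)→{6,7}. Safe: 4. Place at column 4.
Row 7: attacked by (1,6)→{6}; (2,2)→{2,7}; (3,5)→{1,5}; (4,1)→{1,4}; (5,4)→{2,4,6}; (6,7)→{6,7}. Blocked: 2. Safe: 3. Place at column 3.
Columns [6, 2, 5, 1, 4, 7, 3], r−c [-5, 0, -2, 3, 1, -1, 4], r+c [7, 4, 8, 5, 9, 13, 10] are all distinct, so no two queens attack.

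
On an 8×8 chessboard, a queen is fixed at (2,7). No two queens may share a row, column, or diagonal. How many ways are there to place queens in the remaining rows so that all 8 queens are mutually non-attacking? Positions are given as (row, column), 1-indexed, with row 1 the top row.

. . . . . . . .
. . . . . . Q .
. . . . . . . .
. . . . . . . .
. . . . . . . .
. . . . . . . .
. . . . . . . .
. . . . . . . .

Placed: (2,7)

16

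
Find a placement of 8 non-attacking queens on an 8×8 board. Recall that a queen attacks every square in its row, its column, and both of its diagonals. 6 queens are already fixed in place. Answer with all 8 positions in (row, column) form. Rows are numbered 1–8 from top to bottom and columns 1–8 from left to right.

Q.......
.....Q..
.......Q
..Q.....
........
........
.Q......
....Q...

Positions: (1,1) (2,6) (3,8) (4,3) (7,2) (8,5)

Row 5: attacked by (1,1)→{1,5}; (2,6)→{3,6}; (3,8)→{6,8}; (4,3)→{2,3,4}; (7,2)→{2,4}; (8,5)→{2,5,8}. Safe: 7. Place at column 7.
Row 6: attacked by (1,1)→{1,6}; (2,6)→{2,6}; (3,8)→{5,8}; (4,3)→{1,3,5}; (5,7)→{6,7,8}; (7,2)→{1,2,3}; (8,5)→{3,5,7}. Safe: 4. Place at column 4.
Columns [1, 6, 8, 3, 7, 4, 2, 5], r−c [0, -4, -5, 1, -2, 2, 5, 3], r+c [2, 8, 11, 7, 12, 10, 9, 13] are all distinct, so no two queens attack.

(1,1) (2,6) (3,8) (4,3) (5,7) (6,4) (7,2) (8,5)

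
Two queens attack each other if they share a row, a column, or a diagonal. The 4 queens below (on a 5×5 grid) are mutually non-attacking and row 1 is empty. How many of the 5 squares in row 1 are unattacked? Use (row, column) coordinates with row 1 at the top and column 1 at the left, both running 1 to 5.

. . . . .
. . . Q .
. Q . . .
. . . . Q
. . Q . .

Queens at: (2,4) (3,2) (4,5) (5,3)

1

(2,4) attacks row 1 at column 4 and diagonals 3, 5.
(3,2) attacks row 1 at column 2 and diagonals 4.
(4,5) attacks row 1 at column 5 and diagonals 2.
(5,3) attacks row 1 at column 3.
Attacked columns: {2, 3, 4, 5}. Safe: {1}.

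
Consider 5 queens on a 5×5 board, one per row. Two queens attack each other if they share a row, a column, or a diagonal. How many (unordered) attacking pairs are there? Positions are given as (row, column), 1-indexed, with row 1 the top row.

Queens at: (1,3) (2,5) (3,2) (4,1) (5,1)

2

Same column: (4,1)–(5,1) (column 1).
Same diagonal: (3,2)–(4,1) (|3−4| = |2−1| = 1).
Total attacking pairs: 2.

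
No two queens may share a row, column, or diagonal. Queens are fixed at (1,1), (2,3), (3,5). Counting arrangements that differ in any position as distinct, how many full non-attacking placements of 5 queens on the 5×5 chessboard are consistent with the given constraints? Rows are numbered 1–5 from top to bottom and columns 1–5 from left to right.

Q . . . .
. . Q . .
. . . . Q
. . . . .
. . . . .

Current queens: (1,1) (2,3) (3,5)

Branch on row 4: col 2 → 1.
Sum: 1 = 1.

1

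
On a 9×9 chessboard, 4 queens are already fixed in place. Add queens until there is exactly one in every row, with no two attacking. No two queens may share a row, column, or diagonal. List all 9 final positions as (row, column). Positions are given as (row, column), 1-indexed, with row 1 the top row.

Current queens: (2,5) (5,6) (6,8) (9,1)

(1,7) (2,5) (3,3) (4,9) (5,6) (6,8) (7,2) (8,4) (9,1)

Row 1: attacked by (2,5)→{4,5,6}; (5,6)→{2,6}; (6,8)→{3,8}; (9,1)→{1,9}. Safe: 7. Place at column 7.
Row 3: attacked by (1,7)→{5,7,9}; (2,5)→{4,5,6}; (5,6)→{4,6,8}; (6,8)→{5,8}; (9,1)→{1,7}. Safe: 2, 3. Place at column 3.
Row 4: attacked by (1,7)→{4,7}; (2,5)→{3,5,7}; (3,3)→{2,3,4}; (5,6)→{5,6,7}; (6,8)→{6,8}; (9,1)→{1,6}. Safe: 9. Place at column 9.
Row 7: attacked by (1,7)→{1,7}; (2,5)→{5}; (3,3)→{3,7}; (4,9)→{6,9}; (5,6)→{4,6,8}; (6,8)→{7,8,9}; (9,1)→{1,3}. Safe: 2. Place at column 2.
Row 8: attacked by (1,7)→{7}; (2,5)→{5}; (3,3)→{3,8}; (4,9)→{5,9}; (5,6)→{3,6,9}; (6,8)→{6,8}; (7,2)→{1,2,3}; (9,1)→{1,2}. Safe: 4. Place at column 4.
Columns [7, 5, 3, 9, 6, 8, 2, 4, 1], r−c [-6, -3, 0, -5, -1, -2, 5, 4, 8], r+c [8, 7, 6, 13, 11, 14, 9, 12, 10] are all distinct, so no two queens attack.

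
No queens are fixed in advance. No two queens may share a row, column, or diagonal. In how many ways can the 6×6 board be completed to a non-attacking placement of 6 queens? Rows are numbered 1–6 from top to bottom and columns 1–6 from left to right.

4

Branch on row 1: col 1 → 0; col 2 → 1; col 3 → 1; col 4 → 1; col 5 → 1; col 6 → 0.
Sum: 0 + 1 + 1 + 1 + 1 + 0 = 4.
(This is the classic 6-queens count.)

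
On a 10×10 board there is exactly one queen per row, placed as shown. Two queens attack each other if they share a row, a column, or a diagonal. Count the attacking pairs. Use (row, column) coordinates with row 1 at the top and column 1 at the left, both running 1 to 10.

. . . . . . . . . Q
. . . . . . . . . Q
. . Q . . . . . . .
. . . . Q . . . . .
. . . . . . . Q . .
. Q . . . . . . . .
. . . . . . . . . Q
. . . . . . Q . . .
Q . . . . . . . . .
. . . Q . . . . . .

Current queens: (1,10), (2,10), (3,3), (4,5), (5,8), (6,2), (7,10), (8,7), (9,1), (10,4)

Same column: (1,10)–(2,10) (column 10); (1,10)–(7,10) (column 10); (2,10)–(7,10) (column 10).
Same diagonal: (5,8)–(7,10) (|5−7| = |8−10| = 2).
Total attacking pairs: 4.

4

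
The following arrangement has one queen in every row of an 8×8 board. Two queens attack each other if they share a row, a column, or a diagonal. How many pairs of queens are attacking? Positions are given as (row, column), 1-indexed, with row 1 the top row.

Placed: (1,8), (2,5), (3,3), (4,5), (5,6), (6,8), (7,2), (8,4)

6

Same column: (1,8)–(6,8) (column 8); (2,5)–(4,5) (column 5).
Same diagonal: (1,8)–(4,5) (|1−4| = |8−5| = 3); (1,8)–(7,2) (|1−7| = |8−2| = 6); (4,5)–(5,6) (|4−5| = |5−6| = 1); (4,5)–(7,2) (|4−7| = |5−2| = 3).
Total attacking pairs: 6.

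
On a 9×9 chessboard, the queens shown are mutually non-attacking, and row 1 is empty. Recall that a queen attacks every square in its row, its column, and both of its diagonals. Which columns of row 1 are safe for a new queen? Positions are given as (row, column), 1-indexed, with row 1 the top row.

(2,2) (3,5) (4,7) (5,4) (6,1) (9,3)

columns 9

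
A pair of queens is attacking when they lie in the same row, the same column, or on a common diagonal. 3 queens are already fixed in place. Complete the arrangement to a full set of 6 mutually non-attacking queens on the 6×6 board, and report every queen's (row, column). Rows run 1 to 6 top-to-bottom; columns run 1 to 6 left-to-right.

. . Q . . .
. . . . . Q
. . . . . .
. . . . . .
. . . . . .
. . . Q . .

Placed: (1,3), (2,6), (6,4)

(1,3) (2,6) (3,2) (4,5) (5,1) (6,4)

Row 3: attacked by (1,3)→{1,3,5}; (2,6)→{5,6}; (6,4)→{1,4}. Safe: 2. Place at column 2.
Row 4: attacked by (1,3)→{3,6}; (2,6)→{4,6}; (3,2)→{1,2,3}; (6,4)→{2,4,6}. Safe: 5. Place at column 5.
Row 5: attacked by (1,3)→{3}; (2,6)→{3,6}; (3,2)→{2,4}; (4,5)→{4,5,6}; (6,4)→{3,4,5}. Safe: 1. Place at column 1.
Columns [3, 6, 2, 5, 1, 4], r−c [-2, -4, 1, -1, 4, 2], r+c [4, 8, 5, 9, 6, 10] are all distinct, so no two queens attack.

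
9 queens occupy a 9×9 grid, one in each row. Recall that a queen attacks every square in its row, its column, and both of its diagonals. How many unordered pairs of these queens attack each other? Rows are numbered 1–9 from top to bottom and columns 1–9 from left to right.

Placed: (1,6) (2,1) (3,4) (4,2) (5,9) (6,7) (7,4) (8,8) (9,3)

3

Same column: (3,4)–(7,4) (column 4).
Same diagonal: (1,6)–(3,4) (|1−3| = |6−4| = 2); (3,4)–(6,7) (|3−6| = |4−7| = 3).
Total attacking pairs: 3.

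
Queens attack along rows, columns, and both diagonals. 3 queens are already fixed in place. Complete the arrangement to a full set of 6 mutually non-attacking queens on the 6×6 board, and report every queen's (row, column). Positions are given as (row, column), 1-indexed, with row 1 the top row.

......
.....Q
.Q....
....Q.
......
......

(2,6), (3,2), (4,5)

(1,3) (2,6) (3,2) (4,5) (5,1) (6,4)

Row 1: attacked by (2,6)→{5,6}; (3,2)→{2,4}; (4,5)→{2,5}. Safe: 1, 3. Place at column 3.
Row 5: attacked by (1,3)→{3}; (2,6)→{3,6}; (3,2)→{2,4}; (4,5)→{4,5,6}. Safe: 1. Place at column 1.
Row 6: attacked by (1,3)→{3}; (2,6)→{2,6}; (3,2)→{2,5}; (4,5)→{3,5}; (5,1)→{1,2}. Safe: 4. Place at column 4.
Columns [3, 6, 2, 5, 1, 4], r−c [-2, -4, 1, -1, 4, 2], r+c [4, 8, 5, 9, 6, 10] are all distinct, so no two queens attack.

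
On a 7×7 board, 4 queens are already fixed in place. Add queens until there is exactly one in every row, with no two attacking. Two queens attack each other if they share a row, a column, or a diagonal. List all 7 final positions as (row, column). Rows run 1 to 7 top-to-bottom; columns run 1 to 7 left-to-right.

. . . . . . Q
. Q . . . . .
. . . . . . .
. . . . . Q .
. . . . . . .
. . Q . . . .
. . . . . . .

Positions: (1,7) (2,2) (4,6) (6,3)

(1,7) (2,2) (3,4) (4,6) (5,1) (6,3) (7,5)

Row 3: attacked by (1,7)→{5,7}; (2,2)→{1,2,3}; (4,6)→{5,6,7}; (6,3)→{3,6}. Safe: 4. Place at column 4.
Row 5: attacked by (1,7)→{3,7}; (2,2)→{2,5}; (3,4)→{2,4,6}; (4,6)→{5,6,7}; (6,3)→{2,3,4}. Safe: 1. Place at column 1.
Row 7: attacked by (1,7)→{1,7}; (2,2)→{2,7}; (3,4)→{4}; (4,6)→{3,6}; (5,1)→{1,3}; (6,3)→{2,3,4}. Safe: 5. Place at column 5.
Columns [7, 2, 4, 6, 1, 3, 5], r−c [-6, 0, -1, -2, 4, 3, 2], r+c [8, 4, 7, 10, 6, 9, 12] are all distinct, so no two queens attack.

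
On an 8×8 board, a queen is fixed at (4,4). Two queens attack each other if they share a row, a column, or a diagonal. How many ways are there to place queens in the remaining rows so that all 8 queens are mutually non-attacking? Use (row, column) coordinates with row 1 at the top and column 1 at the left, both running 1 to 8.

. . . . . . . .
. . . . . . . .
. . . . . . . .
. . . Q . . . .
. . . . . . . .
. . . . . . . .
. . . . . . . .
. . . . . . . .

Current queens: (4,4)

8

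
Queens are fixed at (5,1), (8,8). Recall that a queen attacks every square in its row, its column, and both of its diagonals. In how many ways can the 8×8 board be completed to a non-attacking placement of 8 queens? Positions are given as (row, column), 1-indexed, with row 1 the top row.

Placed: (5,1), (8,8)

1

Branch on row 1: col 2 → 0; col 3 → 0; col 4 → 0; col 6 → 1; col 7 → 0.
Sum: 0 + 0 + 0 + 1 + 0 = 1.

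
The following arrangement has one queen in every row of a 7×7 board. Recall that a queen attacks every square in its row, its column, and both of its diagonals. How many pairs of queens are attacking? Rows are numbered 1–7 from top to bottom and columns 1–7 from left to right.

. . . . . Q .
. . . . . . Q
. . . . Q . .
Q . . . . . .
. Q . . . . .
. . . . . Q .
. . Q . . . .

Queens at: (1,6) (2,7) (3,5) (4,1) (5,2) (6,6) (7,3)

4

Same column: (1,6)–(6,6) (column 6).
Same diagonal: (1,6)–(2,7) (|1−2| = |6−7| = 1); (1,6)–(5,2) (|1−5| = |6−2| = 4); (4,1)–(5,2) (|4−5| = |1−2| = 1).
Total attacking pairs: 4.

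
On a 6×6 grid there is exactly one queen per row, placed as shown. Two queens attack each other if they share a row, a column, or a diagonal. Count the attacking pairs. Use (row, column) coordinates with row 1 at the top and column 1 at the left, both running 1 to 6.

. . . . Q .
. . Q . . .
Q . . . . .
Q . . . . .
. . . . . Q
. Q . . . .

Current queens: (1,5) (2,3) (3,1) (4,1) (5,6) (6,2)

Same column: (3,1)–(4,1) (column 1).
Same diagonal: (2,3)–(4,1) (|2−4| = |3−1| = 2); (2,3)–(5,6) (|2−5| = |3−6| = 3).
Total attacking pairs: 3.

3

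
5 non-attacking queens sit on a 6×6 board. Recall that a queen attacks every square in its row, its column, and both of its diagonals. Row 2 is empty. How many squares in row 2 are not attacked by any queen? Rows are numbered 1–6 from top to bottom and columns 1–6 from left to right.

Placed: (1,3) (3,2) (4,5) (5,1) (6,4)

1

(1,3) attacks row 2 at column 3 and diagonals 2, 4.
(3,2) attacks row 2 at column 2 and diagonals 1, 3.
(4,5) attacks row 2 at column 5 and diagonals 3.
(5,1) attacks row 2 at column 1 and diagonals 4.
(6,4) attacks row 2 at column 4.
Attacked columns: {1, 2, 3, 4, 5}. Safe: {6}.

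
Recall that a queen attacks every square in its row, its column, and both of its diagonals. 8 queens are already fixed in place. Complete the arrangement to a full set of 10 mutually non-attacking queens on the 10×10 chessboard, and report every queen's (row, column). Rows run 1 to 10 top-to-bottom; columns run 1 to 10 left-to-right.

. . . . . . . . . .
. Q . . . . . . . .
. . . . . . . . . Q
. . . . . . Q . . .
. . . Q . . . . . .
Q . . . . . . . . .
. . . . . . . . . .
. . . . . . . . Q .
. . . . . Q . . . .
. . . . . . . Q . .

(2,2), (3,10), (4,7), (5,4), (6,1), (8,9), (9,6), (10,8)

Row 1: attacked by (2,2)→{1,2,3}; (3,10)→{8,10}; (4,7)→{4,7,10}; (5,4)→{4,8}; (6,1)→{1,6}; (8,9)→{2,9}; (9,6)→{6}; (10,8)→{8}. Safe: 5. Place at column 5.
Row 7: attacked by (1,5)→{5}; (2,2)→{2,7}; (3,10)→{6,10}; (4,7)→{4,7,10}; (5,4)→{2,4,6}; (6,1)→{1,2}; (8,9)→{8,9,10}; (9,6)→{4,6,8}; (10,8)→{5,8}. Safe: 3. Place at column 3.
Columns [5, 2, 10, 7, 4, 1, 3, 9, 6, 8], r−c [-4, 0, -7, -3, 1, 5, 4, -1, 3, 2], r+c [6, 4, 13, 11, 9, 7, 10, 17, 15, 18] are all distinct, so no two queens attack.

(1,5) (2,2) (3,10) (4,7) (5,4) (6,1) (7,3) (8,9) (9,6) (10,8)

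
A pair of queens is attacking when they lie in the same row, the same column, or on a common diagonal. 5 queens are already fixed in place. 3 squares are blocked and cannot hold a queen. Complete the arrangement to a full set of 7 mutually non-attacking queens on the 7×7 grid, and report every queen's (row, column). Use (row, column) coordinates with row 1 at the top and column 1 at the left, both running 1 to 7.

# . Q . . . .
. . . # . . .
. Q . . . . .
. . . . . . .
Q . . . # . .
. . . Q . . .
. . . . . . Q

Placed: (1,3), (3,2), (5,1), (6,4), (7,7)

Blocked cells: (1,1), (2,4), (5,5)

(1,3) (2,6) (3,2) (4,5) (5,1) (6,4) (7,7)

Row 2: attacked by (1,3)→{2,3,4}; (3,2)→{1,2,3}; (5,1)→{1,4}; (6,4)→{4}; (7,7)→{2,7}. Blocked: 4. Safe: 5, 6. Place at column 6.
Row 4: attacked by (1,3)→{3,6}; (2,6)→{4,6}; (3,2)→{1,2,3}; (5,1)→{1,2}; (6,4)→{2,4,6}; (7,7)→{4,7}. Safe: 5. Place at column 5.
Columns [3, 6, 2, 5, 1, 4, 7], r−c [-2, -4, 1, -1, 4, 2, 0], r+c [4, 8, 5, 9, 6, 10, 14] are all distinct, so no two queens attack.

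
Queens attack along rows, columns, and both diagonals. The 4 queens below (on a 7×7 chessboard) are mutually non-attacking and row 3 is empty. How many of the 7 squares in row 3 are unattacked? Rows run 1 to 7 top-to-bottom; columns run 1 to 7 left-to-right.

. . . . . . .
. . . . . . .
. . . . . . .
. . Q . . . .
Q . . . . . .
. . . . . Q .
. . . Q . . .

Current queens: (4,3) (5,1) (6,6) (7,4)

(4,3) attacks row 3 at column 3 and diagonals 2, 4.
(5,1) attacks row 3 at column 1 and diagonals 3.
(6,6) attacks row 3 at column 6 and diagonals 3.
(7,4) attacks row 3 at column 4.
Attacked columns: {1, 2, 3, 4, 6}. Safe: {5, 7}.

2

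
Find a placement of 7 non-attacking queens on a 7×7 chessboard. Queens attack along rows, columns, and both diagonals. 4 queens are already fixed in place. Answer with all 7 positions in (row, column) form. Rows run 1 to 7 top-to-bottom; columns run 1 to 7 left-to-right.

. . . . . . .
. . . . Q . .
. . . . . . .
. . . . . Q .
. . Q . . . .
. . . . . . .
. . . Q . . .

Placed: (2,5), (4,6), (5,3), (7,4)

(1,1) (2,5) (3,2) (4,6) (5,3) (6,7) (7,4)

Row 1: attacked by (2,5)→{4,5,6}; (4,6)→{3,6}; (5,3)→{3,7}; (7,4)→{4}. Safe: 1, 2. Place at column 1.
Row 3: attacked by (1,1)→{1,3}; (2,5)→{4,5,6}; (4,6)→{5,6,7}; (5,3)→{1,3,5}; (7,4)→{4}. Safe: 2. Place at column 2.
Row 6: attacked by (1,1)→{1,6}; (2,5)→{1,5}; (3,2)→{2,5}; (4,6)→{4,6}; (5,3)→{2,3,4}; (7,4)→{3,4,5}. Safe: 7. Place at column 7.
Columns [1, 5, 2, 6, 3, 7, 4], r−c [0, -3, 1, -2, 2, -1, 3], r+c [2, 7, 5, 10, 8, 13, 11] are all distinct, so no two queens attack.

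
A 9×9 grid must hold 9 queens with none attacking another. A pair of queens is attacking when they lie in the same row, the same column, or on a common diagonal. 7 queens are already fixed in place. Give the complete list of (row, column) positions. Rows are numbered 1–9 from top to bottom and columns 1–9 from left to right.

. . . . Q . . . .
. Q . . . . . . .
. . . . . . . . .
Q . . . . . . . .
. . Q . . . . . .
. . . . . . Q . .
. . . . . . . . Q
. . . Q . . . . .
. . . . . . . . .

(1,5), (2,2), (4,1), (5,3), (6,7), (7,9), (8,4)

(1,5) (2,2) (3,6) (4,1) (5,3) (6,7) (7,9) (8,4) (9,8)

Row 3: attacked by (1,5)→{3,5,7}; (2,2)→{1,2,3}; (4,1)→{1,2}; (5,3)→{1,3,5}; (6,7)→{4,7}; (7,9)→{5,9}; (8,4)→{4,9}. Safe: 6, 8. Place at column 6.
Row 9: attacked by (1,5)→{5}; (2,2)→{2,9}; (3,6)→{6}; (4,1)→{1,6}; (5,3)→{3,7}; (6,7)→{4,7}; (7,9)→{7,9}; (8,4)→{3,4,5}. Safe: 8. Place at column 8.
Columns [5, 2, 6, 1, 3, 7, 9, 4, 8], r−c [-4, 0, -3, 3, 2, -1, -2, 4, 1], r+c [6, 4, 9, 5, 8, 13, 16, 12, 17] are all distinct, so no two queens attack.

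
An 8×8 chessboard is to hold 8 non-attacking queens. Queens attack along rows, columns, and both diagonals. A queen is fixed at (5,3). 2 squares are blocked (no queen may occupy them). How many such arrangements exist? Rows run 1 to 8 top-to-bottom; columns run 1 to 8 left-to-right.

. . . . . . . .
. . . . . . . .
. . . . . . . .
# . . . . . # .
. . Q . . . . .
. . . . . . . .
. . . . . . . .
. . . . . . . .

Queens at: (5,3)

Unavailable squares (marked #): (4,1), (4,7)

5

Branch on row 1: col 1 → 1; col 2 → 1; col 4 → 0; col 5 → 3; col 6 → 0; col 8 → 0.
Sum: 1 + 1 + 0 + 3 + 0 + 0 = 5.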